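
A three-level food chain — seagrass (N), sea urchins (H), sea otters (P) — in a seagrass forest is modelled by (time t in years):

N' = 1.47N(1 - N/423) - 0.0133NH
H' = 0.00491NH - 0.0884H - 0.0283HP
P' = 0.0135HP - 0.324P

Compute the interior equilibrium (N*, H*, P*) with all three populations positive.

From dP/dt = 0: 0.0135H* = 0.324, so H* = 24.
From dN/dt = 0: 1.47(1 - N*/423) = 0.0133·24, giving N* = 423·(1 - 0.217) = 331.
From dH/dt = 0: 0.00491·331 - 0.0884 = 0.0283P*, so P* = 1.54/0.0283 = 54.3.

N* ≈ 331, H* ≈ 24, P* ≈ 54.3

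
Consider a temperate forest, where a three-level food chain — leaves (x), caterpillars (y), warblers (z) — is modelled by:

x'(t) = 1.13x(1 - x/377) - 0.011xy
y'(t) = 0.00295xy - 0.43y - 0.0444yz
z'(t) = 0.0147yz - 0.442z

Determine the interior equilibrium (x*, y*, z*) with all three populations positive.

From dz/dt = 0: 0.0147y* = 0.442, so y* = 30.1.
From dx/dt = 0: 1.13(1 - x*/377) = 0.011·30.1, giving x* = 377·(1 - 0.293) = 267.
From dy/dt = 0: 0.00295·267 - 0.43 = 0.0444z*, so z* = 0.357/0.0444 = 8.03.

x* ≈ 267, y* ≈ 30.1, z* ≈ 8.03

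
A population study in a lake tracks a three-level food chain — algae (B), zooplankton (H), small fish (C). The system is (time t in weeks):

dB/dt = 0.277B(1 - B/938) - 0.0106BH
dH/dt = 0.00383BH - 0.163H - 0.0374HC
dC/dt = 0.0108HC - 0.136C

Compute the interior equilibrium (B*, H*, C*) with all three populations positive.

B* ≈ 486, H* ≈ 12.6, C* ≈ 45.4

From dC/dt = 0: 0.0108H* = 0.136, so H* = 12.6.
From dB/dt = 0: 0.277(1 - B*/938) = 0.0106·12.6, giving B* = 938·(1 - 0.482) = 486.
From dH/dt = 0: 0.00383·486 - 0.163 = 0.0374C*, so C* = 1.7/0.0374 = 45.4.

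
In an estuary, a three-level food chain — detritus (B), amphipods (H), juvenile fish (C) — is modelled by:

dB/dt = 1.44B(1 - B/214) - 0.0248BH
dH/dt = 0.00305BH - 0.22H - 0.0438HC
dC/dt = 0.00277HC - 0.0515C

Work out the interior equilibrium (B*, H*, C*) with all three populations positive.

From dC/dt = 0: 0.00277H* = 0.0515, so H* = 18.6.
From dB/dt = 0: 1.44(1 - B*/214) = 0.0248·18.6, giving B* = 214·(1 - 0.32) = 145.
From dH/dt = 0: 0.00305·145 - 0.22 = 0.0438C*, so C* = 0.224/0.0438 = 5.11.

B* ≈ 145, H* ≈ 18.6, C* ≈ 5.11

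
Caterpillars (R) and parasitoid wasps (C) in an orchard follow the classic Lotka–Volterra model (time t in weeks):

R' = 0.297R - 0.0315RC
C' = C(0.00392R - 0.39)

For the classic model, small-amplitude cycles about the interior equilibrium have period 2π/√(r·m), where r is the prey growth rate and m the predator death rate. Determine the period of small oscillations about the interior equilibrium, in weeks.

Here r = 0.297 and m = 0.39, so r·m = 0.116.
ω = √0.116 = 0.34 per week, hence T = 2π/ω ≈ 18.5 weeks.

T ≈ 18.5 weeks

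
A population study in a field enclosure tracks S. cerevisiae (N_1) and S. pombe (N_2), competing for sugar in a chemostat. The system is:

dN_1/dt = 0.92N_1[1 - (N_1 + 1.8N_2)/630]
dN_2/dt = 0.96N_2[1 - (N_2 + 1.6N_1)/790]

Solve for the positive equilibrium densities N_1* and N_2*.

Setting both brackets to zero gives the nullclines N_1 + 1.8N_2 = 630 and 1.6N_1 + N_2 = 790.
Substituting N_2 = 790 - 1.6N_1 into the first: N_1(1 - 1.8·1.6) = 630 - 1.8·790.
So N_1* = -792/-1.88 = 421, and then N_2* = 790 - 1.6·421 = 116.

N_1* ≈ 421, N_2* ≈ 116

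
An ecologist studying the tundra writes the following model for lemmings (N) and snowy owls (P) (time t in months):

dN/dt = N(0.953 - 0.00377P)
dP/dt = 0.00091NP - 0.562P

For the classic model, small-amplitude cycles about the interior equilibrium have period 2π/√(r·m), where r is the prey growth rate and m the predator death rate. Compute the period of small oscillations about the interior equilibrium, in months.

T ≈ 8.59 months

Here r = 0.953 and m = 0.562, so r·m = 0.536.
ω = √0.536 = 0.732 per month, hence T = 2π/ω ≈ 8.59 months.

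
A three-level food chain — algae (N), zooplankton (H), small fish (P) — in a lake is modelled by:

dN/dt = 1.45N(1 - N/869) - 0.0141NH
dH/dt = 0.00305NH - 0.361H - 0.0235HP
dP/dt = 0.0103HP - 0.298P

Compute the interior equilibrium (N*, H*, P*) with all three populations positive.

From dP/dt = 0: 0.0103H* = 0.298, so H* = 28.9.
From dN/dt = 0: 1.45(1 - N*/869) = 0.0141·28.9, giving N* = 869·(1 - 0.281) = 625.
From dH/dt = 0: 0.00305·625 - 0.361 = 0.0235P*, so P* = 1.54/0.0235 = 65.7.

N* ≈ 625, H* ≈ 28.9, P* ≈ 65.7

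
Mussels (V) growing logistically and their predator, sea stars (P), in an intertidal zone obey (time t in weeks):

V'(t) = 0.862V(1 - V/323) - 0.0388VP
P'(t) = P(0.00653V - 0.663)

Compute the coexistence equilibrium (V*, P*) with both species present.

V* ≈ 102, P* ≈ 15.2

From dP/dt = 0 with P > 0: 0.00653V* = 0.663, so V* = 102.
Substitute into dV/dt = 0: 0.862(1 - 102/323) = 0.0388P*.
The bracket is 0.686, giving P* = 0.591/0.0388 = 15.2.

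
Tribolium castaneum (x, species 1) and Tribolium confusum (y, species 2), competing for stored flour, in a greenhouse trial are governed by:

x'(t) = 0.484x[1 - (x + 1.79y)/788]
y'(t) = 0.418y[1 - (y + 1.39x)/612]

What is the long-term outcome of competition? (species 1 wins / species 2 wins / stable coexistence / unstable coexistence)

unstable coexistence (outcome depends on initial conditions)

Compare the nullcline intercepts: K1/α12 = 788/1.79 = 440 < K2 = 612; K2/α21 = 612/1.39 = 440 < K1 = 788.
Since both are reversed, neither can invade when rare; the interior point is a saddle.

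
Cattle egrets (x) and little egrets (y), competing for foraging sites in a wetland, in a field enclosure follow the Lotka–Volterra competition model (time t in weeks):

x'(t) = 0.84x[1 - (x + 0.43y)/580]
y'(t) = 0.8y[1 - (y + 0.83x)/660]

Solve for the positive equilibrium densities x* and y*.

Setting both brackets to zero gives the nullclines x + 0.43y = 580 and 0.83x + y = 660.
Substituting y = 660 - 0.83x into the first: x(1 - 0.43·0.83) = 580 - 0.43·660.
So x* = 296/0.643 = 461, and then y* = 660 - 0.83·461 = 278.

x* ≈ 461, y* ≈ 278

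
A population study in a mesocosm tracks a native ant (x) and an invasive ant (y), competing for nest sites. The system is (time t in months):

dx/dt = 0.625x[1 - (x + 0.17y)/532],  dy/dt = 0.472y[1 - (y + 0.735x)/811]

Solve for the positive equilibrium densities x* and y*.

x* ≈ 450, y* ≈ 480

Setting both brackets to zero gives the nullclines x + 0.17y = 532 and 0.735x + y = 811.
Substituting y = 811 - 0.735x into the first: x(1 - 0.17·0.735) = 532 - 0.17·811.
So x* = 394/0.875 = 450, and then y* = 811 - 0.735·450 = 480.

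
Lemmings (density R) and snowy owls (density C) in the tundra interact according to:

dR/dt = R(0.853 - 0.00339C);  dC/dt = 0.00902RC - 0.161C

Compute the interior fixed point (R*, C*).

Set dC/dt = 0 with C > 0: 0.00902R - 0.161 = 0, so R* = 0.161/0.00902 = 17.8.
Set dR/dt = 0 with R > 0: 0.853 - 0.00339C = 0, so C* = 0.853/0.00339 = 252.

R* ≈ 17.8, C* ≈ 252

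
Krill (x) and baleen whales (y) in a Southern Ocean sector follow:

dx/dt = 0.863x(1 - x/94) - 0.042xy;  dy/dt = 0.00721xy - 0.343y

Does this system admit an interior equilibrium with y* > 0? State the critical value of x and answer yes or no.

The predator equation gives dy/dt > 0 only when x > 0.343/0.00721 = 47.6.
Without the predator, x → K = 94. Since 94 > 47.6, the predator can invade and persist.

Threshold x = 47.6; K > 47.6, so yes, the predator persists.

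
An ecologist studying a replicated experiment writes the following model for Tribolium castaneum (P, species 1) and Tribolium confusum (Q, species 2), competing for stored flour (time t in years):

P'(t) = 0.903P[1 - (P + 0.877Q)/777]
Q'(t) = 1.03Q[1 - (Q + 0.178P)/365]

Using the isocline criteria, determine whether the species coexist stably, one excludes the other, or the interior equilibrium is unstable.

stable coexistence

Compare the nullcline intercepts: K1/α12 = 777/0.877 = 886 > K2 = 365; K2/α21 = 365/0.178 = 2050 > K1 = 777.
Since both inequalities hold, each species can invade when rare, so the interior equilibrium is stable.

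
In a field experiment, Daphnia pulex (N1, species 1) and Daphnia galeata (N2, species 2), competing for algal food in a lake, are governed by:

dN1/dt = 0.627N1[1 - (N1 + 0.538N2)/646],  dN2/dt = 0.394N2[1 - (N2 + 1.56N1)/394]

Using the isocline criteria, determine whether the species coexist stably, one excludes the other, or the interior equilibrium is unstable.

Compare the nullcline intercepts: K1/α12 = 646/0.538 = 1200 > K2 = 394; K2/α21 = 394/1.56 = 253 < K1 = 646.
Since the inequalities point opposite ways, species 1 can invade but species 2 cannot.

species 1 excludes species 2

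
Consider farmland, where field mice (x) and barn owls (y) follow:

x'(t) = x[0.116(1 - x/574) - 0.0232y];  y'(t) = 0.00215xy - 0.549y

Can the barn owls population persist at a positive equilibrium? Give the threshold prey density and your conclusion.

Threshold x = 255; K > 255, so yes, the predator persists.

The predator equation gives dy/dt > 0 only when x > 0.549/0.00215 = 255.
Without the predator, x → K = 574. Since 574 > 255, the predator can invade and persist.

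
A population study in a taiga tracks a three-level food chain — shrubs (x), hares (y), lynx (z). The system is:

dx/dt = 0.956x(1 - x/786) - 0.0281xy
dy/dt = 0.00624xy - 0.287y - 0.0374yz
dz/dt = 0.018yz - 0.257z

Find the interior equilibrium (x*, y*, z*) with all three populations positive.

x* ≈ 456, y* ≈ 14.3, z* ≈ 68.4

From dz/dt = 0: 0.018y* = 0.257, so y* = 14.3.
From dx/dt = 0: 0.956(1 - x*/786) = 0.0281·14.3, giving x* = 786·(1 - 0.42) = 456.
From dy/dt = 0: 0.00624·456 - 0.287 = 0.0374z*, so z* = 2.56/0.0374 = 68.4.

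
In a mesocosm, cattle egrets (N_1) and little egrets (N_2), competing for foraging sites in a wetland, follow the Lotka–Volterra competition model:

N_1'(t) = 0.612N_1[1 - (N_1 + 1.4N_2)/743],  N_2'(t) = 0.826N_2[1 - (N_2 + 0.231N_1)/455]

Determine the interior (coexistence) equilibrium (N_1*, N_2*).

Setting both brackets to zero gives the nullclines N_1 + 1.4N_2 = 743 and 0.231N_1 + N_2 = 455.
Substituting N_2 = 455 - 0.231N_1 into the first: N_1(1 - 1.4·0.231) = 743 - 1.4·455.
So N_1* = 106/0.677 = 157, and then N_2* = 455 - 0.231·157 = 419.

N_1* ≈ 157, N_2* ≈ 419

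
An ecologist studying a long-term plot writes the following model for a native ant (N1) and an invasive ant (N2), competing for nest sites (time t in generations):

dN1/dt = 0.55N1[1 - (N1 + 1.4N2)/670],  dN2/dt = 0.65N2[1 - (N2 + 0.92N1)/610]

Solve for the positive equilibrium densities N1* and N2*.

Setting both brackets to zero gives the nullclines N1 + 1.4N2 = 670 and 0.92N1 + N2 = 610.
Substituting N2 = 610 - 0.92N1 into the first: N1(1 - 1.4·0.92) = 670 - 1.4·610.
So N1* = -184/-0.288 = 639, and then N2* = 610 - 0.92·639 = 22.2.

N1* ≈ 639, N2* ≈ 22.2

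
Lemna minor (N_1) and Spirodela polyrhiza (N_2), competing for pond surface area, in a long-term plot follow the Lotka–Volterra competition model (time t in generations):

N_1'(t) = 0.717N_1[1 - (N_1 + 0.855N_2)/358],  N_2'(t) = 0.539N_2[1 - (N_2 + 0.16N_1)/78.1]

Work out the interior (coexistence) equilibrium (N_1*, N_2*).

N_1* ≈ 337, N_2* ≈ 24.1

Setting both brackets to zero gives the nullclines N_1 + 0.855N_2 = 358 and 0.16N_1 + N_2 = 78.1.
Substituting N_2 = 78.1 - 0.16N_1 into the first: N_1(1 - 0.855·0.16) = 358 - 0.855·78.1.
So N_1* = 291/0.863 = 337, and then N_2* = 78.1 - 0.16·337 = 24.1.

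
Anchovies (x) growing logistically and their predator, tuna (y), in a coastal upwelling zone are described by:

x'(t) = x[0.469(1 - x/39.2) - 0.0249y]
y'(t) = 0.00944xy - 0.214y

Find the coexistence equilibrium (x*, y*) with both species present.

x* ≈ 22.7, y* ≈ 7.94

From dy/dt = 0 with y > 0: 0.00944x* = 0.214, so x* = 22.7.
Substitute into dx/dt = 0: 0.469(1 - 22.7/39.2) = 0.0249y*.
The bracket is 0.422, giving y* = 0.198/0.0249 = 7.94.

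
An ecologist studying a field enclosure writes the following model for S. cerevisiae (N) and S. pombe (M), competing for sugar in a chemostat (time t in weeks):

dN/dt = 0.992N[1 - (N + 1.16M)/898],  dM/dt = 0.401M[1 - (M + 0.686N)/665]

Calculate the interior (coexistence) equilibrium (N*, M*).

Setting both brackets to zero gives the nullclines N + 1.16M = 898 and 0.686N + M = 665.
Substituting M = 665 - 0.686N into the first: N(1 - 1.16·0.686) = 898 - 1.16·665.
So N* = 127/0.204 = 620, and then M* = 665 - 0.686·620 = 240.

N* ≈ 620, M* ≈ 240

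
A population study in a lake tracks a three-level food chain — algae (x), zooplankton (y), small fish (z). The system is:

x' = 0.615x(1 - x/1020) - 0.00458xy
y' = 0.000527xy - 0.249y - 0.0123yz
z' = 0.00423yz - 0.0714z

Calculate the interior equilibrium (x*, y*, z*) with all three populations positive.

From dz/dt = 0: 0.00423y* = 0.0714, so y* = 16.9.
From dx/dt = 0: 0.615(1 - x*/1020) = 0.00458·16.9, giving x* = 1020·(1 - 0.126) = 892.
From dy/dt = 0: 0.000527·892 - 0.249 = 0.0123z*, so z* = 0.221/0.0123 = 18.

x* ≈ 892, y* ≈ 16.9, z* ≈ 18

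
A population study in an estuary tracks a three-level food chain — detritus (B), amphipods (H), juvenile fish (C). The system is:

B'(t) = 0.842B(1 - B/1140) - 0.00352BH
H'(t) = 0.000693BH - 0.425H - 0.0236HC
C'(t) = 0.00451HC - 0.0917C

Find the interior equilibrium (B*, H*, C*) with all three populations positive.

From dC/dt = 0: 0.00451H* = 0.0917, so H* = 20.3.
From dB/dt = 0: 0.842(1 - B*/1140) = 0.00352·20.3, giving B* = 1140·(1 - 0.085) = 1040.
From dH/dt = 0: 0.000693·1040 - 0.425 = 0.0236C*, so C* = 0.298/0.0236 = 12.6.

B* ≈ 1040, H* ≈ 20.3, C* ≈ 12.6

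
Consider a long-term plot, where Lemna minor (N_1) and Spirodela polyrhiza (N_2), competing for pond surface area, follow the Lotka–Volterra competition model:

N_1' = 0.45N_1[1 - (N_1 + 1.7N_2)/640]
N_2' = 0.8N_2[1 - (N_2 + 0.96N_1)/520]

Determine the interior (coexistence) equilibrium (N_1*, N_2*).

Setting both brackets to zero gives the nullclines N_1 + 1.7N_2 = 640 and 0.96N_1 + N_2 = 520.
Substituting N_2 = 520 - 0.96N_1 into the first: N_1(1 - 1.7·0.96) = 640 - 1.7·520.
So N_1* = -244/-0.632 = 386, and then N_2* = 520 - 0.96·386 = 149.

N_1* ≈ 386, N_2* ≈ 149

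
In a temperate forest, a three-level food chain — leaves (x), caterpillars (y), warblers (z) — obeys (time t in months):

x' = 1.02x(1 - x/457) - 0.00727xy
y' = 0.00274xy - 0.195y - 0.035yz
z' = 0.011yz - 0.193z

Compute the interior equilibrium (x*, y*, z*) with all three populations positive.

From dz/dt = 0: 0.011y* = 0.193, so y* = 17.5.
From dx/dt = 0: 1.02(1 - x*/457) = 0.00727·17.5, giving x* = 457·(1 - 0.125) = 400.
From dy/dt = 0: 0.00274·400 - 0.195 = 0.035z*, so z* = 0.901/0.035 = 25.7.

x* ≈ 400, y* ≈ 17.5, z* ≈ 25.7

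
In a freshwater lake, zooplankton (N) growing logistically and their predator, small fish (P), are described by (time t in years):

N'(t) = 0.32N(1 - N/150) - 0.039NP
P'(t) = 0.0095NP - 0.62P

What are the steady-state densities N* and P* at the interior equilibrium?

N* ≈ 65.3, P* ≈ 4.64

From dP/dt = 0 with P > 0: 0.0095N* = 0.62, so N* = 65.3.
Substitute into dN/dt = 0: 0.32(1 - 65.3/150) = 0.039P*.
The bracket is 0.565, giving P* = 0.181/0.039 = 4.64.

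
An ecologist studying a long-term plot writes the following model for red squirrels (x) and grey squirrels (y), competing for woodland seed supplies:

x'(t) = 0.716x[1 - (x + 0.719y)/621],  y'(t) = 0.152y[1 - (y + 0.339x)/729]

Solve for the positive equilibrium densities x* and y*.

Setting both brackets to zero gives the nullclines x + 0.719y = 621 and 0.339x + y = 729.
Substituting y = 729 - 0.339x into the first: x(1 - 0.719·0.339) = 621 - 0.719·729.
So x* = 96.8/0.756 = 128, and then y* = 729 - 0.339·128 = 686.

x* ≈ 128, y* ≈ 686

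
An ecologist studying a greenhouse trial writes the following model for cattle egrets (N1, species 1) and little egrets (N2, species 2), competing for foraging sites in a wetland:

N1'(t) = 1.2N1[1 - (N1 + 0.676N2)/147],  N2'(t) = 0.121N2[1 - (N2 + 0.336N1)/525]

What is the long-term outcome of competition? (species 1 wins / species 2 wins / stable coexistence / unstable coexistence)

Compare the nullcline intercepts: K1/α12 = 147/0.676 = 217 < K2 = 525; K2/α21 = 525/0.336 = 1560 > K1 = 147.
Since the inequalities point opposite ways, species 2 can invade but species 1 cannot.

species 2 excludes species 1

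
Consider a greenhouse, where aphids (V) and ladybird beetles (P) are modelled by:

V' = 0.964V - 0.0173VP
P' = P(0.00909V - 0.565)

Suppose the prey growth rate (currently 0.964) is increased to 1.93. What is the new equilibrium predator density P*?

At the interior fixed point, setting dV/dt = 0 with V > 0 fixes P* = (prey growth rate)/(VP coefficient) — independent of the other coefficients.
With the change, P* = 1.93/0.0173 = 112; it rises from 55.7.

P* ≈ 112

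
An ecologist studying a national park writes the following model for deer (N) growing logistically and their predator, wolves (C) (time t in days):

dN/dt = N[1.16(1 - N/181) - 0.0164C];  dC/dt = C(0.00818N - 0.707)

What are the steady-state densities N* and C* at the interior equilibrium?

From dC/dt = 0 with C > 0: 0.00818N* = 0.707, so N* = 86.4.
Substitute into dN/dt = 0: 1.16(1 - 86.4/181) = 0.0164C*.
The bracket is 0.522, giving C* = 0.606/0.0164 = 37.

N* ≈ 86.4, C* ≈ 37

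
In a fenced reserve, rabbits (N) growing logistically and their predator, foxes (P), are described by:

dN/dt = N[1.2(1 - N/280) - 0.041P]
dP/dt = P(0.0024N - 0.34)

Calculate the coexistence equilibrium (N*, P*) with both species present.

N* ≈ 142, P* ≈ 14.5

From dP/dt = 0 with P > 0: 0.0024N* = 0.34, so N* = 142.
Substitute into dN/dt = 0: 1.2(1 - 142/280) = 0.041P*.
The bracket is 0.494, giving P* = 0.593/0.041 = 14.5.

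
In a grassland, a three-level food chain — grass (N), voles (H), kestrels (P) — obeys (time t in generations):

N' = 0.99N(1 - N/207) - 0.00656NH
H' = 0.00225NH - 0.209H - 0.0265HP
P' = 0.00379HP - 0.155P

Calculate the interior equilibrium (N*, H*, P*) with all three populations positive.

N* ≈ 151, H* ≈ 40.9, P* ≈ 4.93

From dP/dt = 0: 0.00379H* = 0.155, so H* = 40.9.
From dN/dt = 0: 0.99(1 - N*/207) = 0.00656·40.9, giving N* = 207·(1 - 0.271) = 151.
From dH/dt = 0: 0.00225·151 - 0.209 = 0.0265P*, so P* = 0.131/0.0265 = 4.93.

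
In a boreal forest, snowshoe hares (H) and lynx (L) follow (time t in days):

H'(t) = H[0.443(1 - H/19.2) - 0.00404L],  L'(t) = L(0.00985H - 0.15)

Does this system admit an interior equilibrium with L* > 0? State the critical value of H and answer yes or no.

Threshold H = 15.2; K > 15.2, so yes, the predator persists.

The predator equation gives dL/dt > 0 only when H > 0.15/0.00985 = 15.2.
Without the predator, H → K = 19.2. Since 19.2 > 15.2, the predator can invade and persist.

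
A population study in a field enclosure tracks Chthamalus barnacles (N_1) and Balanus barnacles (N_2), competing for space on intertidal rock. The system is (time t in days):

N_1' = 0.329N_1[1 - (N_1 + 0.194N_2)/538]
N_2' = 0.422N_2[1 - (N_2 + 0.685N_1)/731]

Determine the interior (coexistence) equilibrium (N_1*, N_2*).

N_1* ≈ 457, N_2* ≈ 418

Setting both brackets to zero gives the nullclines N_1 + 0.194N_2 = 538 and 0.685N_1 + N_2 = 731.
Substituting N_2 = 731 - 0.685N_1 into the first: N_1(1 - 0.194·0.685) = 538 - 0.194·731.
So N_1* = 396/0.867 = 457, and then N_2* = 731 - 0.685·457 = 418.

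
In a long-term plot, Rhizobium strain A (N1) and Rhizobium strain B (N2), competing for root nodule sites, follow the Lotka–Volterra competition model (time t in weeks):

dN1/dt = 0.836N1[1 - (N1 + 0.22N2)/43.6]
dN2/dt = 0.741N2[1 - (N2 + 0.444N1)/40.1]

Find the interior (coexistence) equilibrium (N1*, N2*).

Setting both brackets to zero gives the nullclines N1 + 0.22N2 = 43.6 and 0.444N1 + N2 = 40.1.
Substituting N2 = 40.1 - 0.444N1 into the first: N1(1 - 0.22·0.444) = 43.6 - 0.22·40.1.
So N1* = 34.8/0.902 = 38.5, and then N2* = 40.1 - 0.444·38.5 = 23.

N1* ≈ 38.5, N2* ≈ 23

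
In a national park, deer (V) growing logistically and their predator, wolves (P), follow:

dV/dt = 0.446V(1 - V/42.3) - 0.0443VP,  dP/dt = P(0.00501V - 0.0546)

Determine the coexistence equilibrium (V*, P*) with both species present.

From dP/dt = 0 with P > 0: 0.00501V* = 0.0546, so V* = 10.9.
Substitute into dV/dt = 0: 0.446(1 - 10.9/42.3) = 0.0443P*.
The bracket is 0.742, giving P* = 0.331/0.0443 = 7.47.

V* ≈ 10.9, P* ≈ 7.47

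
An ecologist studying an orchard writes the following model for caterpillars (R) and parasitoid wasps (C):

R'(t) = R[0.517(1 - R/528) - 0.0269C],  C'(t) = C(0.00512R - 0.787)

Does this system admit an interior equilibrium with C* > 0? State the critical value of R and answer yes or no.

The predator equation gives dC/dt > 0 only when R > 0.787/0.00512 = 154.
Without the predator, R → K = 528. Since 528 > 154, the predator can invade and persist.

Threshold R = 154; K > 154, so yes, the predator persists.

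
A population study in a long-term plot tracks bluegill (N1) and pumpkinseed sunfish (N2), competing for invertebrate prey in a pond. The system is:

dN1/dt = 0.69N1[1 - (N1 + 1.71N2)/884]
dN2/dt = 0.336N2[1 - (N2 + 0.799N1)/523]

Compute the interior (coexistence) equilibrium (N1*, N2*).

Setting both brackets to zero gives the nullclines N1 + 1.71N2 = 884 and 0.799N1 + N2 = 523.
Substituting N2 = 523 - 0.799N1 into the first: N1(1 - 1.71·0.799) = 884 - 1.71·523.
So N1* = -10.3/-0.366 = 28.2, and then N2* = 523 - 0.799·28.2 = 500.

N1* ≈ 28.2, N2* ≈ 500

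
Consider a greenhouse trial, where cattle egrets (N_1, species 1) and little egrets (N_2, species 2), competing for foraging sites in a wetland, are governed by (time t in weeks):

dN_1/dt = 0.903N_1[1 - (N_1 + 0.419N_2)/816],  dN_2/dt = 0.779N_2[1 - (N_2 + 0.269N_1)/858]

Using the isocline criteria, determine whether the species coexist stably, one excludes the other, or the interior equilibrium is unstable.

Compare the nullcline intercepts: K1/α12 = 816/0.419 = 1950 > K2 = 858; K2/α21 = 858/0.269 = 3190 > K1 = 816.
Since both inequalities hold, each species can invade when rare, so the interior equilibrium is stable.

stable coexistence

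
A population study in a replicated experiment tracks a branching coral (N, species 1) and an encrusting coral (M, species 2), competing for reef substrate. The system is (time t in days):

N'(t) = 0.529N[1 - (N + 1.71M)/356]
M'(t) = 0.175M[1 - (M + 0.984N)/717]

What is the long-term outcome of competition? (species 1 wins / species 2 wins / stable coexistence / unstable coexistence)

Compare the nullcline intercepts: K1/α12 = 356/1.71 = 208 < K2 = 717; K2/α21 = 717/0.984 = 729 > K1 = 356.
Since the inequalities point opposite ways, species 2 can invade but species 1 cannot.

species 2 excludes species 1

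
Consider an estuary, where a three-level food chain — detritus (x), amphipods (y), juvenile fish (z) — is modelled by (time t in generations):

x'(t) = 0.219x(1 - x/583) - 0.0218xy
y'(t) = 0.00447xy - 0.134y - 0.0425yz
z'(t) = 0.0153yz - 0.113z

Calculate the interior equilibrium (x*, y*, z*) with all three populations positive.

x* ≈ 154, y* ≈ 7.39, z* ≈ 13.1

From dz/dt = 0: 0.0153y* = 0.113, so y* = 7.39.
From dx/dt = 0: 0.219(1 - x*/583) = 0.0218·7.39, giving x* = 583·(1 - 0.735) = 154.
From dy/dt = 0: 0.00447·154 - 0.134 = 0.0425z*, so z* = 0.556/0.0425 = 13.1.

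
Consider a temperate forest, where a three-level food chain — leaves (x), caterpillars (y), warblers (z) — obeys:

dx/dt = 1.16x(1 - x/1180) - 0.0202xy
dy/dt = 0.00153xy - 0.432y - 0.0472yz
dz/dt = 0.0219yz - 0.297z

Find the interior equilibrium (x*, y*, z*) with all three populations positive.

x* ≈ 901, y* ≈ 13.6, z* ≈ 20.1

From dz/dt = 0: 0.0219y* = 0.297, so y* = 13.6.
From dx/dt = 0: 1.16(1 - x*/1180) = 0.0202·13.6, giving x* = 1180·(1 - 0.236) = 901.
From dy/dt = 0: 0.00153·901 - 0.432 = 0.0472z*, so z* = 0.947/0.0472 = 20.1.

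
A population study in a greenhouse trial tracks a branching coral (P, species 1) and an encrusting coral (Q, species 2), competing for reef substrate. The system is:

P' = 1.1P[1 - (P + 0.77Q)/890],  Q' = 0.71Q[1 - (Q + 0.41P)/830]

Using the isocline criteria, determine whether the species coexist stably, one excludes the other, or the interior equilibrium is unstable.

stable coexistence

Compare the nullcline intercepts: K1/α12 = 890/0.77 = 1160 > K2 = 830; K2/α21 = 830/0.41 = 2020 > K1 = 890.
Since both inequalities hold, each species can invade when rare, so the interior equilibrium is stable.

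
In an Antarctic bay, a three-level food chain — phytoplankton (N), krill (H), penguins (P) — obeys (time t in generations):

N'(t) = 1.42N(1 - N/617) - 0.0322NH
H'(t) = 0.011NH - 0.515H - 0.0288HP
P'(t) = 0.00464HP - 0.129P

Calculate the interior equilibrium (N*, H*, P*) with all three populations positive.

From dP/dt = 0: 0.00464H* = 0.129, so H* = 27.8.
From dN/dt = 0: 1.42(1 - N*/617) = 0.0322·27.8, giving N* = 617·(1 - 0.63) = 228.
From dH/dt = 0: 0.011·228 - 0.515 = 0.0288P*, so P* = 1.99/0.0288 = 69.2.

N* ≈ 228, H* ≈ 27.8, P* ≈ 69.2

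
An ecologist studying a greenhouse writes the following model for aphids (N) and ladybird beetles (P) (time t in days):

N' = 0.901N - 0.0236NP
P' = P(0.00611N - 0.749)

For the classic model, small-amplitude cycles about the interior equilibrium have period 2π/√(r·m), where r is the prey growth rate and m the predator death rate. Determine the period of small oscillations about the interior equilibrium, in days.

Here r = 0.901 and m = 0.749, so r·m = 0.675.
ω = √0.675 = 0.821 per day, hence T = 2π/ω ≈ 7.65 days.

T ≈ 7.65 days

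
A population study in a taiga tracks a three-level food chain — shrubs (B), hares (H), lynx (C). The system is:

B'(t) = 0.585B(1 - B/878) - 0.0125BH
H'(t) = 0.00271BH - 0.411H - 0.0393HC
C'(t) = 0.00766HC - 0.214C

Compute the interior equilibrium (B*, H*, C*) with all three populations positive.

From dC/dt = 0: 0.00766H* = 0.214, so H* = 27.9.
From dB/dt = 0: 0.585(1 - B*/878) = 0.0125·27.9, giving B* = 878·(1 - 0.597) = 354.
From dH/dt = 0: 0.00271·354 - 0.411 = 0.0393C*, so C* = 0.548/0.0393 = 13.9.

B* ≈ 354, H* ≈ 27.9, C* ≈ 13.9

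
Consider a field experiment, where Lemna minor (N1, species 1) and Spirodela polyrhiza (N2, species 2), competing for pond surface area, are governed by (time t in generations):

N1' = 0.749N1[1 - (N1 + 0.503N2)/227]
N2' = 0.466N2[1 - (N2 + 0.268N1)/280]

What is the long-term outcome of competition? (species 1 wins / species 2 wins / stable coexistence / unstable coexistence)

Compare the nullcline intercepts: K1/α12 = 227/0.503 = 451 > K2 = 280; K2/α21 = 280/0.268 = 1040 > K1 = 227.
Since both inequalities hold, each species can invade when rare, so the interior equilibrium is stable.

stable coexistence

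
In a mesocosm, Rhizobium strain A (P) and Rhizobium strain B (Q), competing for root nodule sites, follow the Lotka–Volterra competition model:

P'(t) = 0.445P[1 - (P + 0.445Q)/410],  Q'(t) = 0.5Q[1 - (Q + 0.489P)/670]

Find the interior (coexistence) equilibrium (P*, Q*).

Setting both brackets to zero gives the nullclines P + 0.445Q = 410 and 0.489P + Q = 670.
Substituting Q = 670 - 0.489P into the first: P(1 - 0.445·0.489) = 410 - 0.445·670.
So P* = 112/0.782 = 143, and then Q* = 670 - 0.489·143 = 600.

P* ≈ 143, Q* ≈ 600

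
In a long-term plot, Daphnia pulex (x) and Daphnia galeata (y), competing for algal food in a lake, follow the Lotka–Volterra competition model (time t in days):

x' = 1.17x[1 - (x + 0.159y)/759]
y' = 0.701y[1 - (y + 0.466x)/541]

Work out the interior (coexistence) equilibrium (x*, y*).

Setting both brackets to zero gives the nullclines x + 0.159y = 759 and 0.466x + y = 541.
Substituting y = 541 - 0.466x into the first: x(1 - 0.159·0.466) = 759 - 0.159·541.
So x* = 673/0.926 = 727, and then y* = 541 - 0.466·727 = 202.

x* ≈ 727, y* ≈ 202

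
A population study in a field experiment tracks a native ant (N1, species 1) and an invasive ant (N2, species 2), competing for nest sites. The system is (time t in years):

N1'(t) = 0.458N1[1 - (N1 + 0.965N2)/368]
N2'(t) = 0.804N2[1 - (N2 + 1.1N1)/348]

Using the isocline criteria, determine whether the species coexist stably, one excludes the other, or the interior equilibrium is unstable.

Compare the nullcline intercepts: K1/α12 = 368/0.965 = 381 > K2 = 348; K2/α21 = 348/1.1 = 316 < K1 = 368.
Since the inequalities point opposite ways, species 1 can invade but species 2 cannot.

species 1 excludes species 2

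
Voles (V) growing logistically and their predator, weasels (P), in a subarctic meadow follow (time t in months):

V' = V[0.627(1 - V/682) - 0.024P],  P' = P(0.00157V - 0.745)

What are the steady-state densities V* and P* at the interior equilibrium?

V* ≈ 475, P* ≈ 7.95

From dP/dt = 0 with P > 0: 0.00157V* = 0.745, so V* = 475.
Substitute into dV/dt = 0: 0.627(1 - 475/682) = 0.024P*.
The bracket is 0.304, giving P* = 0.191/0.024 = 7.95.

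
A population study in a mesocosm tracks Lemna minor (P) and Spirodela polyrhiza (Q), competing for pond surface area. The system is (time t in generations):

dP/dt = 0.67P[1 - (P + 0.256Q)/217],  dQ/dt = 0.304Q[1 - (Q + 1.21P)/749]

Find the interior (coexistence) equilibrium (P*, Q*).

Setting both brackets to zero gives the nullclines P + 0.256Q = 217 and 1.21P + Q = 749.
Substituting Q = 749 - 1.21P into the first: P(1 - 0.256·1.21) = 217 - 0.256·749.
So P* = 25.3/0.69 = 36.6, and then Q* = 749 - 1.21·36.6 = 705.

P* ≈ 36.6, Q* ≈ 705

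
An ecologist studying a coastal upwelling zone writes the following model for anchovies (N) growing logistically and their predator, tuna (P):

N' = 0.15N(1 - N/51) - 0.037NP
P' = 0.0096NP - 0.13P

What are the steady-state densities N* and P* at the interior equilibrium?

N* ≈ 13.5, P* ≈ 2.98

From dP/dt = 0 with P > 0: 0.0096N* = 0.13, so N* = 13.5.
Substitute into dN/dt = 0: 0.15(1 - 13.5/51) = 0.037P*.
The bracket is 0.734, giving P* = 0.11/0.037 = 2.98.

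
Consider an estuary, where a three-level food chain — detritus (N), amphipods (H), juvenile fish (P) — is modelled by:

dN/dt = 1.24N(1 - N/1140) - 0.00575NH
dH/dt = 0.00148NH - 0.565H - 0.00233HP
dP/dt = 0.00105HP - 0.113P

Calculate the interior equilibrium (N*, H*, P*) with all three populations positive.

From dP/dt = 0: 0.00105H* = 0.113, so H* = 108.
From dN/dt = 0: 1.24(1 - N*/1140) = 0.00575·108, giving N* = 1140·(1 - 0.499) = 571.
From dH/dt = 0: 0.00148·571 - 0.565 = 0.00233P*, so P* = 0.28/0.00233 = 120.

N* ≈ 571, H* ≈ 108, P* ≈ 120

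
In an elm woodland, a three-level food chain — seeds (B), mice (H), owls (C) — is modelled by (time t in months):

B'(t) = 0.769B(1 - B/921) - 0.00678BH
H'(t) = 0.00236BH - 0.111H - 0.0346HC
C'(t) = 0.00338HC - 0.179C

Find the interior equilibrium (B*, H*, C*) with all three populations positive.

B* ≈ 491, H* ≈ 53, C* ≈ 30.3

From dC/dt = 0: 0.00338H* = 0.179, so H* = 53.
From dB/dt = 0: 0.769(1 - B*/921) = 0.00678·53, giving B* = 921·(1 - 0.467) = 491.
From dH/dt = 0: 0.00236·491 - 0.111 = 0.0346C*, so C* = 1.05/0.0346 = 30.3.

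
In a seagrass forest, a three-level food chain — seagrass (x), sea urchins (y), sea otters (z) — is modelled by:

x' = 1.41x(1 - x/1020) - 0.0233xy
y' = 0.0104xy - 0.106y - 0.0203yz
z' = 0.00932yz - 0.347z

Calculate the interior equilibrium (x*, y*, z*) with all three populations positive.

From dz/dt = 0: 0.00932y* = 0.347, so y* = 37.2.
From dx/dt = 0: 1.41(1 - x*/1020) = 0.0233·37.2, giving x* = 1020·(1 - 0.615) = 392.
From dy/dt = 0: 0.0104·392 - 0.106 = 0.0203z*, so z* = 3.98/0.0203 = 196.

x* ≈ 392, y* ≈ 37.2, z* ≈ 196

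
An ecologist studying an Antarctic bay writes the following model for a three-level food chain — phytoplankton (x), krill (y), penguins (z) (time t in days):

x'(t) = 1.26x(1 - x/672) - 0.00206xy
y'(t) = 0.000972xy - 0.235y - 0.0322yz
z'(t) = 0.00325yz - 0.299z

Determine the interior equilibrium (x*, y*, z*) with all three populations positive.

x* ≈ 571, y* ≈ 92, z* ≈ 9.94

From dz/dt = 0: 0.00325y* = 0.299, so y* = 92.
From dx/dt = 0: 1.26(1 - x*/672) = 0.00206·92, giving x* = 672·(1 - 0.15) = 571.
From dy/dt = 0: 0.000972·571 - 0.235 = 0.0322z*, so z* = 0.32/0.0322 = 9.94.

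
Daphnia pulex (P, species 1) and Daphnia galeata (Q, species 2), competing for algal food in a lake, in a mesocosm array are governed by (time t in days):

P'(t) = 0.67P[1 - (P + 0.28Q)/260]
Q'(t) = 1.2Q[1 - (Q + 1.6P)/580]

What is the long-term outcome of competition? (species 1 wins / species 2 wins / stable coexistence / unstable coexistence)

Compare the nullcline intercepts: K1/α12 = 260/0.28 = 929 > K2 = 580; K2/α21 = 580/1.6 = 362 > K1 = 260.
Since both inequalities hold, each species can invade when rare, so the interior equilibrium is stable.

stable coexistence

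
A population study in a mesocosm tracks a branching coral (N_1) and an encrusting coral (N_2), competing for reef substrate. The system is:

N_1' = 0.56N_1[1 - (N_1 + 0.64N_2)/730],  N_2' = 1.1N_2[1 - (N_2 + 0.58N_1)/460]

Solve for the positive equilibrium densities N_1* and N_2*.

Setting both brackets to zero gives the nullclines N_1 + 0.64N_2 = 730 and 0.58N_1 + N_2 = 460.
Substituting N_2 = 460 - 0.58N_1 into the first: N_1(1 - 0.64·0.58) = 730 - 0.64·460.
So N_1* = 436/0.629 = 693, and then N_2* = 460 - 0.58·693 = 58.2.

N_1* ≈ 693, N_2* ≈ 58.2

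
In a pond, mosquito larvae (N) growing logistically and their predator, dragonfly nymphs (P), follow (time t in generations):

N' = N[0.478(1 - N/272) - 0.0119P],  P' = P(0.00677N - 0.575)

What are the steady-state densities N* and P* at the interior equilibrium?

N* ≈ 84.9, P* ≈ 27.6

From dP/dt = 0 with P > 0: 0.00677N* = 0.575, so N* = 84.9.
Substitute into dN/dt = 0: 0.478(1 - 84.9/272) = 0.0119P*.
The bracket is 0.688, giving P* = 0.329/0.0119 = 27.6.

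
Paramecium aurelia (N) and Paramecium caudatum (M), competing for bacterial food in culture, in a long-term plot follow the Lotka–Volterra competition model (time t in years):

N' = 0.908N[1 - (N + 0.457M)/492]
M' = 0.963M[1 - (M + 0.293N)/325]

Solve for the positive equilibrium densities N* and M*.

Setting both brackets to zero gives the nullclines N + 0.457M = 492 and 0.293N + M = 325.
Substituting M = 325 - 0.293N into the first: N(1 - 0.457·0.293) = 492 - 0.457·325.
So N* = 343/0.866 = 397, and then M* = 325 - 0.293·397 = 209.

N* ≈ 397, M* ≈ 209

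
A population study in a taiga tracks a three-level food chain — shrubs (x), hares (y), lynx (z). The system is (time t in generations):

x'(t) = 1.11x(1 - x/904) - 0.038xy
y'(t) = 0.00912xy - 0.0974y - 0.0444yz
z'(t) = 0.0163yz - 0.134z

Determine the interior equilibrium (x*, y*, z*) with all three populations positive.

x* ≈ 650, y* ≈ 8.22, z* ≈ 131

From dz/dt = 0: 0.0163y* = 0.134, so y* = 8.22.
From dx/dt = 0: 1.11(1 - x*/904) = 0.038·8.22, giving x* = 904·(1 - 0.281) = 650.
From dy/dt = 0: 0.00912·650 - 0.0974 = 0.0444z*, so z* = 5.83/0.0444 = 131.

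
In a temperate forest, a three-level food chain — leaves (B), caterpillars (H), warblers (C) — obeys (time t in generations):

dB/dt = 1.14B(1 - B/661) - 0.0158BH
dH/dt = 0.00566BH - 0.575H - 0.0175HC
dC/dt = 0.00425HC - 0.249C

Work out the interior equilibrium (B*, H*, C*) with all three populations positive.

B* ≈ 124, H* ≈ 58.6, C* ≈ 7.33

From dC/dt = 0: 0.00425H* = 0.249, so H* = 58.6.
From dB/dt = 0: 1.14(1 - B*/661) = 0.0158·58.6, giving B* = 661·(1 - 0.812) = 124.
From dH/dt = 0: 0.00566·124 - 0.575 = 0.0175C*, so C* = 0.128/0.0175 = 7.33.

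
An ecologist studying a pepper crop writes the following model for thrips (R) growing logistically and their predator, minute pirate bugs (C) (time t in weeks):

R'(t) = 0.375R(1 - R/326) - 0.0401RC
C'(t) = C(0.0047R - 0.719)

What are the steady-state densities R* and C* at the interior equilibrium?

From dC/dt = 0 with C > 0: 0.0047R* = 0.719, so R* = 153.
Substitute into dR/dt = 0: 0.375(1 - 153/326) = 0.0401C*.
The bracket is 0.531, giving C* = 0.199/0.0401 = 4.96.

R* ≈ 153, C* ≈ 4.96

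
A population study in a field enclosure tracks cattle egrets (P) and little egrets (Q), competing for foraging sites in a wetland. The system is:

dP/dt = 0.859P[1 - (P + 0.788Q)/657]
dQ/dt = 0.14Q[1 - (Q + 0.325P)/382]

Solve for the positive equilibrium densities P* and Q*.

P* ≈ 479, Q* ≈ 226

Setting both brackets to zero gives the nullclines P + 0.788Q = 657 and 0.325P + Q = 382.
Substituting Q = 382 - 0.325P into the first: P(1 - 0.788·0.325) = 657 - 0.788·382.
So P* = 356/0.744 = 479, and then Q* = 382 - 0.325·479 = 226.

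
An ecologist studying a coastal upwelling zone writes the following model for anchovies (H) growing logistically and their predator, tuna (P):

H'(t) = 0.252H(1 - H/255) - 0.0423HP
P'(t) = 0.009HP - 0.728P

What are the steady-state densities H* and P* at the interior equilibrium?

H* ≈ 80.9, P* ≈ 4.07

From dP/dt = 0 with P > 0: 0.009H* = 0.728, so H* = 80.9.
Substitute into dH/dt = 0: 0.252(1 - 80.9/255) = 0.0423P*.
The bracket is 0.683, giving P* = 0.172/0.0423 = 4.07.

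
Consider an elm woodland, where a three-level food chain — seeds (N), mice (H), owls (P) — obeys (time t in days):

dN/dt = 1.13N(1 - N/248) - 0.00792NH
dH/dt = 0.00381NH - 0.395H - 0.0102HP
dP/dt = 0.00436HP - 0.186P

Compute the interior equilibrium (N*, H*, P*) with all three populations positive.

From dP/dt = 0: 0.00436H* = 0.186, so H* = 42.7.
From dN/dt = 0: 1.13(1 - N*/248) = 0.00792·42.7, giving N* = 248·(1 - 0.299) = 174.
From dH/dt = 0: 0.00381·174 - 0.395 = 0.0102P*, so P* = 0.267/0.0102 = 26.2.

N* ≈ 174, H* ≈ 42.7, P* ≈ 26.2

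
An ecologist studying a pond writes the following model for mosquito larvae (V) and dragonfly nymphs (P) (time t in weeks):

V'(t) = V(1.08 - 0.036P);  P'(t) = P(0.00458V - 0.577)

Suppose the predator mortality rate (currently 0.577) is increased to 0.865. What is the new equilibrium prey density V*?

V* ≈ 189

At the interior fixed point, setting dP/dt = 0 with P > 0 fixes V* = (predator death rate)/(VP coefficient) — independent of the other coefficients.
With the change, V* = 0.865/0.00458 = 189; it rises from 126.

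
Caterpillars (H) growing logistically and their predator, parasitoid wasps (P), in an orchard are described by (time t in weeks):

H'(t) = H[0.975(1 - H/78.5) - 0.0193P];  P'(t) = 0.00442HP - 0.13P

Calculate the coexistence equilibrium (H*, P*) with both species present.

H* ≈ 29.4, P* ≈ 31.6

From dP/dt = 0 with P > 0: 0.00442H* = 0.13, so H* = 29.4.
Substitute into dH/dt = 0: 0.975(1 - 29.4/78.5) = 0.0193P*.
The bracket is 0.625, giving P* = 0.61/0.0193 = 31.6.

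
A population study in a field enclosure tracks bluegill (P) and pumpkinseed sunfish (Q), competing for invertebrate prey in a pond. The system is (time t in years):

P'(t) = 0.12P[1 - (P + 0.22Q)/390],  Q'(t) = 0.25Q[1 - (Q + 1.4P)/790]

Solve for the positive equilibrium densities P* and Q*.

Setting both brackets to zero gives the nullclines P + 0.22Q = 390 and 1.4P + Q = 790.
Substituting Q = 790 - 1.4P into the first: P(1 - 0.22·1.4) = 390 - 0.22·790.
So P* = 216/0.692 = 312, and then Q* = 790 - 1.4·312 = 353.

P* ≈ 312, Q* ≈ 353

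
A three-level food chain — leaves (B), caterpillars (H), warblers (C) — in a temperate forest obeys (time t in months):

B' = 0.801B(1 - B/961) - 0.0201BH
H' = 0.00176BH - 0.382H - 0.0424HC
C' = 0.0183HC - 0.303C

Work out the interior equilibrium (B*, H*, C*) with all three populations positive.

B* ≈ 562, H* ≈ 16.6, C* ≈ 14.3

From dC/dt = 0: 0.0183H* = 0.303, so H* = 16.6.
From dB/dt = 0: 0.801(1 - B*/961) = 0.0201·16.6, giving B* = 961·(1 - 0.415) = 562.
From dH/dt = 0: 0.00176·562 - 0.382 = 0.0424C*, so C* = 0.607/0.0424 = 14.3.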